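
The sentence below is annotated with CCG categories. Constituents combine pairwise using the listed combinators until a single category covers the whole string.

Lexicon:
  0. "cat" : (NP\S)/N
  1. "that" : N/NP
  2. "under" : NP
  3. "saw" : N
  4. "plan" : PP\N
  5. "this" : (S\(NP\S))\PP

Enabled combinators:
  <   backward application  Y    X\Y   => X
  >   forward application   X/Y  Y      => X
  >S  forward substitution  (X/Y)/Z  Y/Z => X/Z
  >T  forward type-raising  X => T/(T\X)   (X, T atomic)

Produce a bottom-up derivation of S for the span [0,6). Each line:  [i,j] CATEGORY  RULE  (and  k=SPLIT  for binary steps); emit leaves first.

[0,6] S   <
  [0,3] NP\S   >
    [0,1] "cat" : (NP\S)/N
    [1,3] N   >
      [1,2] "that" : N/NP
      [2,3] "under" : NP
  [3,6] S\(NP\S)   <
    [3,5] PP   <
      [3,4] "saw" : N
      [4,5] "plan" : PP\N
    [5,6] "this" : (S\(NP\S))\PP

[0,1] (NP\S)/N  lex  "cat"
[1,2] N/NP  lex  "that"
[2,3] NP  lex  "under"
[1,3] N  >  k=2
[0,3] NP\S  >  k=1
[3,4] N  lex  "saw"
[4,5] PP\N  lex  "plan"
[3,5] PP  <  k=4
[5,6] (S\(NP\S))\PP  lex  "this"
[3,6] S\(NP\S)  <  k=5
[0,6] S  <  k=3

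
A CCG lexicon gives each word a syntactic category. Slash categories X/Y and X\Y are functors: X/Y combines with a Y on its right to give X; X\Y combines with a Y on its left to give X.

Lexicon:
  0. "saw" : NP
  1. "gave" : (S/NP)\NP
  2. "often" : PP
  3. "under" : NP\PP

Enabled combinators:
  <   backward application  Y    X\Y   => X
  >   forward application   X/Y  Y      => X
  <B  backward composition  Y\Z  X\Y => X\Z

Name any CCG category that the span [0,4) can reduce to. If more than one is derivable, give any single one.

[0,4] S   >
  [0,2] S/NP   <
    [0,1] "saw" : NP
    [1,2] "gave" : (S/NP)\NP
  [2,4] NP   <
    [2,3] "often" : PP
    [3,4] "under" : NP\PP

S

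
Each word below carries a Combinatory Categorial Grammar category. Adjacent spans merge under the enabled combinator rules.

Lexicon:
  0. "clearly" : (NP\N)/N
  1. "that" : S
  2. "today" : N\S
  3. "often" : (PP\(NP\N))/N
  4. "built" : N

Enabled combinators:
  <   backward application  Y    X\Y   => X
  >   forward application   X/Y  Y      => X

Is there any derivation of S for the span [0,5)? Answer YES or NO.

(NP\N)/N S N\S (PP\(NP\N))/N N
CKY chart[0,5] = {PP}; S ∉ chart

NO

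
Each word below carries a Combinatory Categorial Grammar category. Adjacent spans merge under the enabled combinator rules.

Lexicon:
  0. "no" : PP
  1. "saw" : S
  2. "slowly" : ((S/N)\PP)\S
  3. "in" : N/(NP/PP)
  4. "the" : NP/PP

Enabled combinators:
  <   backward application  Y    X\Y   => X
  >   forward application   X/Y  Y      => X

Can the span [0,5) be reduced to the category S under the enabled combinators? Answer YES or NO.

[0,5] S   >
  [0,3] S/N   <
    [0,1] "no" : PP
    [1,3] (S/N)\PP   <
      [1,2] "saw" : S
      [2,3] "slowly" : ((S/N)\PP)\S
  [3,5] N   >
    [3,4] "in" : N/(NP/PP)
    [4,5] "the" : NP/PP

YES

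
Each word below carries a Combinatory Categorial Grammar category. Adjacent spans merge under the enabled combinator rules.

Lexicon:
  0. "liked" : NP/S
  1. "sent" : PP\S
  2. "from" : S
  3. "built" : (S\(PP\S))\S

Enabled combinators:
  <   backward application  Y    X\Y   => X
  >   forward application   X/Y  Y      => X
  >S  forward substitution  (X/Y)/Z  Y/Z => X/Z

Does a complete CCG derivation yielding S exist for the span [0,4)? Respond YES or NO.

NP/S PP\S S (S\(PP\S))\S
CKY chart[0,4] = {NP}; S ∉ chart

NO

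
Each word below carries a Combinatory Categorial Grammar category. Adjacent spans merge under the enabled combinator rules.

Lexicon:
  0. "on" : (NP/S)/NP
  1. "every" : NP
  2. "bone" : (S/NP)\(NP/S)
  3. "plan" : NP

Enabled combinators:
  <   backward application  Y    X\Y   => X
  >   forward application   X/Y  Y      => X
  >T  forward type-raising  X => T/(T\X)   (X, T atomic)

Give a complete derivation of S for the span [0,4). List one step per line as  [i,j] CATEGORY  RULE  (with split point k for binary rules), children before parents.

[0,1] (NP/S)/NP  lex  "on"
[1,2] NP  lex  "every"
[0,2] NP/S  >  k=1
[2,3] (S/NP)\(NP/S)  lex  "bone"
[0,3] S/NP  <  k=2
[3,4] NP  lex  "plan"
[0,4] S  >  k=3

[0,4] S   >
  [0,3] S/NP   <
    [0,2] NP/S   >
      [0,1] "on" : (NP/S)/NP
      [1,2] "every" : NP
    [2,3] "bone" : (S/NP)\(NP/S)
  [3,4] "plan" : NP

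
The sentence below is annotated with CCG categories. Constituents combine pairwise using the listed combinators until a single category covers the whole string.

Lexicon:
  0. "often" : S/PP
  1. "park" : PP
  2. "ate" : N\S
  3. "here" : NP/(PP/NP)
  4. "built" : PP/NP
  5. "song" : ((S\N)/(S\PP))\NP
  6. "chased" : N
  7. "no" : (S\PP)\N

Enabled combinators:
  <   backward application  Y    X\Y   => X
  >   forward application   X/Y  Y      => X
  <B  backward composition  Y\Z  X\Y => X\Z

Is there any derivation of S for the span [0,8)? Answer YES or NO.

YES

[0,8] S   <
  [0,3] N   <
    [0,2] S   >
      [0,1] "often" : S/PP
      [1,2] "park" : PP
    [2,3] "ate" : N\S
  [3,8] S\N   >
    [3,6] (S\N)/(S\PP)   <
      [3,5] NP   >
        [3,4] "here" : NP/(PP/NP)
        [4,5] "built" : PP/NP
      [5,6] "song" : ((S\N)/(S\PP))\NP
    [6,8] S\PP   <
      [6,7] "chased" : N
      [7,8] "no" : (S\PP)\N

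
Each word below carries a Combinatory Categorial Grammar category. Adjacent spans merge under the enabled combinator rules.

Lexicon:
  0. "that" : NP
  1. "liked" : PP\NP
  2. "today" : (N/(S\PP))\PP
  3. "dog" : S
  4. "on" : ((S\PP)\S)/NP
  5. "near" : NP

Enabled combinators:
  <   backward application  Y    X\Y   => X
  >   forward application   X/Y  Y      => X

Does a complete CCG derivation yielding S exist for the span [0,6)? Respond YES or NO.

NO

NP PP\NP (N/(S\PP))\PP S ((S\PP)\S)/NP NP
CKY chart[0,6] = {N}; S ∉ chart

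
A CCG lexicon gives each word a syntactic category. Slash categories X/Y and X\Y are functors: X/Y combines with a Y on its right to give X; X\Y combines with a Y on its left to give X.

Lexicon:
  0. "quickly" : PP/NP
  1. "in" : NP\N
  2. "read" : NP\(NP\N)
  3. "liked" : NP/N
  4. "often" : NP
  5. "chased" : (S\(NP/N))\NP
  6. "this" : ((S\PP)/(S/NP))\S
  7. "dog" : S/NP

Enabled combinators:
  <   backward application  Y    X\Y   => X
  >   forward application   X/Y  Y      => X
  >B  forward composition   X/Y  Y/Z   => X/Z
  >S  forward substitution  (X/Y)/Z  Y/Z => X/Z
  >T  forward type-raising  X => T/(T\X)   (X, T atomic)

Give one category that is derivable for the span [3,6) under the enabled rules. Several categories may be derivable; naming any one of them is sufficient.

[0,8] S   <
  [0,3] PP   >
    [0,1] "quickly" : PP/NP
    [1,3] NP   <
      [1,2] "in" : NP\N
      [2,3] "read" : NP\(NP\N)
  [3,8] S\PP   >
    [3,7] (S\PP)/(S/NP)   <
      [3,6] S   <
        [3,4] "liked" : NP/N
        [4,6] S\(NP/N)   <
          [4,5] "often" : NP
          [5,6] "chased" : (S\(NP/N))\NP
      [6,7] "this" : ((S\PP)/(S/NP))\S
    [7,8] "dog" : S/NP

S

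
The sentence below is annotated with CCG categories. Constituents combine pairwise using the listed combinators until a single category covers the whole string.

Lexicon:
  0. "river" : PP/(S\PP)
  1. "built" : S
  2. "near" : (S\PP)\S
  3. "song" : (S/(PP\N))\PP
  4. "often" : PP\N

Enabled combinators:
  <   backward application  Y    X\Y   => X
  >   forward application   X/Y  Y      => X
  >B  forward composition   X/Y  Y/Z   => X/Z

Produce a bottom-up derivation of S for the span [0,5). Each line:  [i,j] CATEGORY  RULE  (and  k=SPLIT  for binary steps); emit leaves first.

[0,1] PP/(S\PP)  lex  "river"
[1,2] S  lex  "built"
[2,3] (S\PP)\S  lex  "near"
[1,3] S\PP  <  k=2
[0,3] PP  >  k=1
[3,4] (S/(PP\N))\PP  lex  "song"
[0,4] S/(PP\N)  <  k=3
[4,5] PP\N  lex  "often"
[0,5] S  >  k=4

[0,5] S   >
  [0,4] S/(PP\N)   <
    [0,3] PP   >
      [0,1] "river" : PP/(S\PP)
      [1,3] S\PP   <
        [1,2] "built" : S
        [2,3] "near" : (S\PP)\S
    [3,4] "song" : (S/(PP\N))\PP
  [4,5] "often" : PP\N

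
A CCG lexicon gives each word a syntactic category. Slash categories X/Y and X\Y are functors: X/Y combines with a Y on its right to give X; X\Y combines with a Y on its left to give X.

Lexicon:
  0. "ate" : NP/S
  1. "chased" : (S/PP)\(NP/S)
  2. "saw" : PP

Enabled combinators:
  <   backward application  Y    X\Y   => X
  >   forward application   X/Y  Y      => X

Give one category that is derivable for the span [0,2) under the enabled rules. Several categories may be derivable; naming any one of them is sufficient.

[0,3] S   >
  [0,2] S/PP   <
    [0,1] "ate" : NP/S
    [1,2] "chased" : (S/PP)\(NP/S)
  [2,3] "saw" : PP

S/PP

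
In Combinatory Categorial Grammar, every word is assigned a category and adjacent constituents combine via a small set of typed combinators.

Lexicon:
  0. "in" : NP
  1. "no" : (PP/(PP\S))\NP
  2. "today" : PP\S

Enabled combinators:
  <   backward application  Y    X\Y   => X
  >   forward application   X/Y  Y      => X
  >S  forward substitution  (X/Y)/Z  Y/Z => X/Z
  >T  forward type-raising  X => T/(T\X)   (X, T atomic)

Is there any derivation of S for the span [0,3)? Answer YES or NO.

NO

NP (PP/(PP\S))\NP PP\S
CKY chart[0,3] = {N/(N\PP), NP/(NP\PP), PP, PP/(PP\PP), S/(S\PP)}; S ∉ chart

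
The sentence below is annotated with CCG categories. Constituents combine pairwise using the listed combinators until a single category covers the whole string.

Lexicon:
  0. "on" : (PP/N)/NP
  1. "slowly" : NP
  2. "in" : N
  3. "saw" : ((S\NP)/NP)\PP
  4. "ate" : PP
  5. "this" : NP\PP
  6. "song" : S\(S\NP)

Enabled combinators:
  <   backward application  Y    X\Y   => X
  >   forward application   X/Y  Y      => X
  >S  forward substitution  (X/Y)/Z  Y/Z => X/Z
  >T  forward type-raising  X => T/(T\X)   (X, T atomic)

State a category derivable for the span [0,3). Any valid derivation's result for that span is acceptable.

PP

[0,7] S   <
  [0,6] S\NP   >
    [0,4] (S\NP)/NP   <
      [0,3] PP   >
        [0,2] PP/N   >
          [0,1] "on" : (PP/N)/NP
          [1,2] "slowly" : NP
        [2,3] "in" : N
      [3,4] "saw" : ((S\NP)/NP)\PP
    [4,6] NP   >
      [4,5] NP/(NP\PP)   >T
        [4,5] "ate" : PP
      [5,6] "this" : NP\PP
  [6,7] "song" : S\(S\NP)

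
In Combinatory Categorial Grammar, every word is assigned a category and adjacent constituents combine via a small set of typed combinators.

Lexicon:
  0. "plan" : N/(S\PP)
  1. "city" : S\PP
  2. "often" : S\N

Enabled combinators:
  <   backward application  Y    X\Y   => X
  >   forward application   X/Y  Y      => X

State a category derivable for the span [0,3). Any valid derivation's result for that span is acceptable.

S

[0,3] S   <
  [0,2] N   >
    [0,1] "plan" : N/(S\PP)
    [1,2] "city" : S\PP
  [2,3] "often" : S\N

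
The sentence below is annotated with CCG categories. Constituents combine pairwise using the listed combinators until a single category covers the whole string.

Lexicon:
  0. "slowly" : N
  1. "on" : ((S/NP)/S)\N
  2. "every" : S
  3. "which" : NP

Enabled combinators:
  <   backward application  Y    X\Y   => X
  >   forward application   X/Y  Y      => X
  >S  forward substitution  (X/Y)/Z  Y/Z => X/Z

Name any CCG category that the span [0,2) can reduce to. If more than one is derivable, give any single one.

[0,4] S   >
  [0,3] S/NP   >
    [0,2] (S/NP)/S   <
      [0,1] "slowly" : N
      [1,2] "on" : ((S/NP)/S)\N
    [2,3] "every" : S
  [3,4] "which" : NP

(S/NP)/S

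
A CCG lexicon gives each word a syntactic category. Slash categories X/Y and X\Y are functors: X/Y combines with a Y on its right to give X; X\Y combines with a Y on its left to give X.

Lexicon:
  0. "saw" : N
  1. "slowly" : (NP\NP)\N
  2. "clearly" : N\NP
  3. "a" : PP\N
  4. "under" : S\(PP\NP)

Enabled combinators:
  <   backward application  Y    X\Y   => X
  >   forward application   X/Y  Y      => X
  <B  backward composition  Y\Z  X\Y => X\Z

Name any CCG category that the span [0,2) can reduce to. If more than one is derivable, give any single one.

[0,5] S   <
  [0,4] PP\NP   <B
    [0,3] N\NP   <B
      [0,2] NP\NP   <
        [0,1] "saw" : N
        [1,2] "slowly" : (NP\NP)\N
      [2,3] "clearly" : N\NP
    [3,4] "a" : PP\N
  [4,5] "under" : S\(PP\NP)

NP\NP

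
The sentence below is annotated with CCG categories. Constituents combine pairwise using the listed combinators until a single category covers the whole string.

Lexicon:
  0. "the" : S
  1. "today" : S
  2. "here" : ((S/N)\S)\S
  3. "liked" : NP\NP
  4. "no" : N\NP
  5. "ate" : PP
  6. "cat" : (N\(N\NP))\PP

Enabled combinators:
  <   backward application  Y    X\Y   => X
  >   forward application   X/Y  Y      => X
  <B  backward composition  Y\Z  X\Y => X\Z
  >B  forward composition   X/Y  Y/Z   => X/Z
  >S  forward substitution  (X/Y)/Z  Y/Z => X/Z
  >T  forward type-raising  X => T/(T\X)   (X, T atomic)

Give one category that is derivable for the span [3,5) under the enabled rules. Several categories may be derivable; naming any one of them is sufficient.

[0,7] S   >
  [0,3] S/N   <
    [0,1] "the" : S
    [1,3] (S/N)\S   <
      [1,2] "today" : S
      [2,3] "here" : ((S/N)\S)\S
  [3,7] N   <
    [3,5] N\NP   <B
      [3,4] "liked" : NP\NP
      [4,5] "no" : N\NP
    [5,7] N\(N\NP)   <
      [5,6] "ate" : PP
      [6,7] "cat" : (N\(N\NP))\PP

N\NP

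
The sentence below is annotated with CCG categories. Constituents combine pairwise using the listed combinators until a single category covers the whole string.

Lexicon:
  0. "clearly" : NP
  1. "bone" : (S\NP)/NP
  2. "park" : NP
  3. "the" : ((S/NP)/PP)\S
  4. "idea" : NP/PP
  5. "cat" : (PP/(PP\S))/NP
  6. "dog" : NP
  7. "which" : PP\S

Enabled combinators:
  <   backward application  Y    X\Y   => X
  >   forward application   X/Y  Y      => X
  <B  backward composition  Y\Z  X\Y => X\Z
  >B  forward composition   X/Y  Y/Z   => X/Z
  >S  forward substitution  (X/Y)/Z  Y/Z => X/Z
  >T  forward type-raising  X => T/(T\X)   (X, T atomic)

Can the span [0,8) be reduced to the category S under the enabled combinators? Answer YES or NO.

YES

[0,8] S   >
  [0,5] S/PP   >S
    [0,4] (S/NP)/PP   <
      [0,3] S   <
        [0,1] "clearly" : NP
        [1,3] S\NP   >
          [1,2] "bone" : (S\NP)/NP
          [2,3] "park" : NP
      [3,4] "the" : ((S/NP)/PP)\S
    [4,5] "idea" : NP/PP
  [5,8] PP   >
    [5,7] PP/(PP\S)   >
      [5,6] "cat" : (PP/(PP\S))/NP
      [6,7] "dog" : NP
    [7,8] "which" : PP\S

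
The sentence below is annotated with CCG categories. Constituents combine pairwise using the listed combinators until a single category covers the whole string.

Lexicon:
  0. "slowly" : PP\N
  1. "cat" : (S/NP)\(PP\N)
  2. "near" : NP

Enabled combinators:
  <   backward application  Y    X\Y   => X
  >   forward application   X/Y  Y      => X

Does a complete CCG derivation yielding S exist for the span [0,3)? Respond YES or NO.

YES

[0,3] S   >
  [0,2] S/NP   <
    [0,1] "slowly" : PP\N
    [1,2] "cat" : (S/NP)\(PP\N)
  [2,3] "near" : NP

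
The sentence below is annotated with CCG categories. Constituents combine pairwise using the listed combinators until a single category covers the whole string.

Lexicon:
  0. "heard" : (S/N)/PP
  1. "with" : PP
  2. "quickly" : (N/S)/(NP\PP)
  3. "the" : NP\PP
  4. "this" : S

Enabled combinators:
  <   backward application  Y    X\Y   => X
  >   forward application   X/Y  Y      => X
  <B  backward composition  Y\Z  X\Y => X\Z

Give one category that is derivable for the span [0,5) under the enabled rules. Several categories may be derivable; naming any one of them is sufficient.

S

[0,5] S   >
  [0,2] S/N   >
    [0,1] "heard" : (S/N)/PP
    [1,2] "with" : PP
  [2,5] N   >
    [2,4] N/S   >
      [2,3] "quickly" : (N/S)/(NP\PP)
      [3,4] "the" : NP\PP
    [4,5] "this" : S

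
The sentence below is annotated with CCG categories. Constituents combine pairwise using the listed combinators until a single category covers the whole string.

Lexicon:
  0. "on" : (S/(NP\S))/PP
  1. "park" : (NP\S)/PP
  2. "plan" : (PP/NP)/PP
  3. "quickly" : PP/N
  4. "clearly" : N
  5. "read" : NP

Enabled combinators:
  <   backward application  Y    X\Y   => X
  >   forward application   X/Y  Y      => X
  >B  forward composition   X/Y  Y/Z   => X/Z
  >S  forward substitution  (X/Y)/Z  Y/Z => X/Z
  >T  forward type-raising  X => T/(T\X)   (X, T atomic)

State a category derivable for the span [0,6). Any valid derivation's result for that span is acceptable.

[0,6] S   >
  [0,5] S/NP   >B
    [0,2] S/PP   >S
      [0,1] "on" : (S/(NP\S))/PP
      [1,2] "park" : (NP\S)/PP
    [2,5] PP/NP   >
      [2,3] "plan" : (PP/NP)/PP
      [3,5] PP   >
        [3,4] "quickly" : PP/N
        [4,5] "clearly" : N
  [5,6] "read" : NP

S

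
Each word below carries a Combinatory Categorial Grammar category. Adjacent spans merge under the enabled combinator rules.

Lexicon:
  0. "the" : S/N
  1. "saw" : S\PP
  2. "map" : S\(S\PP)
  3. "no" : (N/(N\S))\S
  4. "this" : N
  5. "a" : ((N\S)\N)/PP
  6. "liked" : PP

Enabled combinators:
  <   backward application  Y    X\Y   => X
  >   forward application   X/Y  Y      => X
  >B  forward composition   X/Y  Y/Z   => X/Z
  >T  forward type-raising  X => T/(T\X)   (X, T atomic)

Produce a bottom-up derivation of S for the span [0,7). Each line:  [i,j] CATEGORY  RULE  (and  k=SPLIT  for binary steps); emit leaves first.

[0,1] S/N  lex  "the"
[1,2] S\PP  lex  "saw"
[2,3] S\(S\PP)  lex  "map"
[1,3] S  <  k=2
[3,4] (N/(N\S))\S  lex  "no"
[1,4] N/(N\S)  <  k=3
[4,5] N  lex  "this"
[5,6] ((N\S)\N)/PP  lex  "a"
[6,7] PP  lex  "liked"
[5,7] (N\S)\N  >  k=6
[4,7] N\S  <  k=5
[1,7] N  >  k=4
[0,7] S  >  k=1

[0,7] S   >
  [0,1] "the" : S/N
  [1,7] N   >
    [1,4] N/(N\S)   <
      [1,3] S   <
        [1,2] "saw" : S\PP
        [2,3] "map" : S\(S\PP)
      [3,4] "no" : (N/(N\S))\S
    [4,7] N\S   <
      [4,5] "this" : N
      [5,7] (N\S)\N   >
        [5,6] "a" : ((N\S)\N)/PP
        [6,7] "liked" : PP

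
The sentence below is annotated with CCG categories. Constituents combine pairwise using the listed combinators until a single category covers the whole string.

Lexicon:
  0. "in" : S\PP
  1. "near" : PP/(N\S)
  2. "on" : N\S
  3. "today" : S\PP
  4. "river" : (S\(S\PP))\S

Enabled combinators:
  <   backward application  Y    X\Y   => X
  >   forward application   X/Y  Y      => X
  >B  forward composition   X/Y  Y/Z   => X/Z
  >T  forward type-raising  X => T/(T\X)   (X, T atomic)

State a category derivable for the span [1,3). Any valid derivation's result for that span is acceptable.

PP

[0,5] S   <
  [0,1] "in" : S\PP
  [1,5] S\(S\PP)   <
    [1,4] S   <
      [1,3] PP   >
        [1,2] "near" : PP/(N\S)
        [2,3] "on" : N\S
      [3,4] "today" : S\PP
    [4,5] "river" : (S\(S\PP))\S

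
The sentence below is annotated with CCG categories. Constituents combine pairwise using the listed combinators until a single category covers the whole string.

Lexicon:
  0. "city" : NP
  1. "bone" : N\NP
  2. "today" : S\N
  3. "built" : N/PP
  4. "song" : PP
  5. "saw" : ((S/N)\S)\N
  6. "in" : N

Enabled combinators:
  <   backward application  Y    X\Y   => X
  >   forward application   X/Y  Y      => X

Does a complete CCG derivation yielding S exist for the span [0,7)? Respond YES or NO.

[0,7] S   >
  [0,6] S/N   <
    [0,3] S   <
      [0,2] N   <
        [0,1] "city" : NP
        [1,2] "bone" : N\NP
      [2,3] "today" : S\N
    [3,6] (S/N)\S   <
      [3,5] N   >
        [3,4] "built" : N/PP
        [4,5] "song" : PP
      [5,6] "saw" : ((S/N)\S)\N
  [6,7] "in" : N

YES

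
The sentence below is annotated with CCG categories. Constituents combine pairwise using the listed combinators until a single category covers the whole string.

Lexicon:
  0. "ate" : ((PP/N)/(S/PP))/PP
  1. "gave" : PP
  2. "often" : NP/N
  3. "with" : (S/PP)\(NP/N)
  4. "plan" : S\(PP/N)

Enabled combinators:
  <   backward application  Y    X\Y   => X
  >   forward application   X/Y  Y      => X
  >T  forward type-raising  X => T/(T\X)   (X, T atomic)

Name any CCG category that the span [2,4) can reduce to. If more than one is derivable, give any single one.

S/PP

[0,5] S   <
  [0,4] PP/N   >
    [0,2] (PP/N)/(S/PP)   >
      [0,1] "ate" : ((PP/N)/(S/PP))/PP
      [1,2] "gave" : PP
    [2,4] S/PP   <
      [2,3] "often" : NP/N
      [3,4] "with" : (S/PP)\(NP/N)
  [4,5] "plan" : S\(PP/N)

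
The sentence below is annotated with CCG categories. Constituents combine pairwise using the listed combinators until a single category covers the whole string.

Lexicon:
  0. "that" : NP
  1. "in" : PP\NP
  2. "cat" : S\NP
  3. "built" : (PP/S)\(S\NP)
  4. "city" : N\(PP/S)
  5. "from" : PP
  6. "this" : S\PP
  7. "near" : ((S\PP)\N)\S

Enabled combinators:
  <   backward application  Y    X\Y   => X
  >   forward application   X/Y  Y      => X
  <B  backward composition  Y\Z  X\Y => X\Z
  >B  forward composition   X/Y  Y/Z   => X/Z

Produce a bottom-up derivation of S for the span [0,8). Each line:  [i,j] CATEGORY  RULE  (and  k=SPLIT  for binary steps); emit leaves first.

[0,1] NP  lex  "that"
[1,2] PP\NP  lex  "in"
[0,2] PP  <  k=1
[2,3] S\NP  lex  "cat"
[3,4] (PP/S)\(S\NP)  lex  "built"
[2,4] PP/S  <  k=3
[4,5] N\(PP/S)  lex  "city"
[2,5] N  <  k=4
[5,6] PP  lex  "from"
[6,7] S\PP  lex  "this"
[5,7] S  <  k=6
[7,8] ((S\PP)\N)\S  lex  "near"
[5,8] (S\PP)\N  <  k=7
[2,8] S\PP  <  k=5
[0,8] S  <  k=2

[0,8] S   <
  [0,2] PP   <
    [0,1] "that" : NP
    [1,2] "in" : PP\NP
  [2,8] S\PP   <
    [2,5] N   <
      [2,4] PP/S   <
        [2,3] "cat" : S\NP
        [3,4] "built" : (PP/S)\(S\NP)
      [4,5] "city" : N\(PP/S)
    [5,8] (S\PP)\N   <
      [5,7] S   <
        [5,6] "from" : PP
        [6,7] "this" : S\PP
      [7,8] "near" : ((S\PP)\N)\S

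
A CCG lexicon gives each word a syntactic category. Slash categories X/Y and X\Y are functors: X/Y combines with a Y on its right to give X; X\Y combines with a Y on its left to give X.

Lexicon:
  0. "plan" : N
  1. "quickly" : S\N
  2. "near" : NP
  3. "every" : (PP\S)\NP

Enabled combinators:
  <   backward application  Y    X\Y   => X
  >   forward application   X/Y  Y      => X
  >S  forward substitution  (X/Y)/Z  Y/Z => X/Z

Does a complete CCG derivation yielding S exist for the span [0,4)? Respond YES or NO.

N S\N NP (PP\S)\NP
CKY chart[0,4] = {PP}; S ∉ chart

NO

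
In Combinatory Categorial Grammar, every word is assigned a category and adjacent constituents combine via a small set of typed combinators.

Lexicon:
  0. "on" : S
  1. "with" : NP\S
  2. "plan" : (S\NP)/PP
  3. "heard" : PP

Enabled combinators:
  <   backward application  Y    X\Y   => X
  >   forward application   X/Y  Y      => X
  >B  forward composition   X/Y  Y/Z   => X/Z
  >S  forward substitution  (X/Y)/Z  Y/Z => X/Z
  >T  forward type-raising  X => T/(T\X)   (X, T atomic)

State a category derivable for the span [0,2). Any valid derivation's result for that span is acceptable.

[0,4] S   <
  [0,2] NP   <
    [0,1] "on" : S
    [1,2] "with" : NP\S
  [2,4] S\NP   >
    [2,3] "plan" : (S\NP)/PP
    [3,4] "heard" : PP

NP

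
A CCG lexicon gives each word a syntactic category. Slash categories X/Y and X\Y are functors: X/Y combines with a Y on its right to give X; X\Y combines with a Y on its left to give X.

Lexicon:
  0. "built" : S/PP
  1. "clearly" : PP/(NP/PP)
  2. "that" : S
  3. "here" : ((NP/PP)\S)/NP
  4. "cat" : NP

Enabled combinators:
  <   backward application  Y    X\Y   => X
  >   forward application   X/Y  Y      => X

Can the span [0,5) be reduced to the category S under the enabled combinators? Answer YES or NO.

YES

[0,5] S   >
  [0,1] "built" : S/PP
  [1,5] PP   >
    [1,2] "clearly" : PP/(NP/PP)
    [2,5] NP/PP   <
      [2,3] "that" : S
      [3,5] (NP/PP)\S   >
        [3,4] "here" : ((NP/PP)\S)/NP
        [4,5] "cat" : NP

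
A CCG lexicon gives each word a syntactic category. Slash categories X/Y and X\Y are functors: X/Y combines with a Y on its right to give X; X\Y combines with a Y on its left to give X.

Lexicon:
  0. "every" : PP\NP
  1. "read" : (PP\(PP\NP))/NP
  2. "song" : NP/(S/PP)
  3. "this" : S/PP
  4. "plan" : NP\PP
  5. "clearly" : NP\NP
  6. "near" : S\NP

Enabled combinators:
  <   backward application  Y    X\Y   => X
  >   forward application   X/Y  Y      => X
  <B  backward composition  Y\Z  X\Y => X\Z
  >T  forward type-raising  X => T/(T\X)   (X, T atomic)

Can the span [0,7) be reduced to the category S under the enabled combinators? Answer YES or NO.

[0,7] S   <
  [0,4] PP   <
    [0,1] "every" : PP\NP
    [1,4] PP\(PP\NP)   >
      [1,2] "read" : (PP\(PP\NP))/NP
      [2,4] NP   >
        [2,3] "song" : NP/(S/PP)
        [3,4] "this" : S/PP
  [4,7] S\PP   <B
    [4,6] NP\PP   <B
      [4,5] "plan" : NP\PP
      [5,6] "clearly" : NP\NP
    [6,7] "near" : S\NP

YES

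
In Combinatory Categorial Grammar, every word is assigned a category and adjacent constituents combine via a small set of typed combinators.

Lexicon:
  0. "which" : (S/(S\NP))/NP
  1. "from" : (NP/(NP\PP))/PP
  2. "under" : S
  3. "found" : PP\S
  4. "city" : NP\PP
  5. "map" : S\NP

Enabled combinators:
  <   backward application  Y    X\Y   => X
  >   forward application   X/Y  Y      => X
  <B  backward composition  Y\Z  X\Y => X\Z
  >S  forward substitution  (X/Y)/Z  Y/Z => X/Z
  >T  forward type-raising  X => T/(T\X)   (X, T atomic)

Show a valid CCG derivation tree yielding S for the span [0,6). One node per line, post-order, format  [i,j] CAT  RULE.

[0,1] (S/(S\NP))/NP  lex  "which"
[1,2] (NP/(NP\PP))/PP  lex  "from"
[2,3] S  lex  "under"
[3,4] PP\S  lex  "found"
[2,4] PP  <  k=3
[1,4] NP/(NP\PP)  >  k=2
[4,5] NP\PP  lex  "city"
[1,5] NP  >  k=4
[0,5] S/(S\NP)  >  k=1
[5,6] S\NP  lex  "map"
[0,6] S  >  k=5

[0,6] S   >
  [0,5] S/(S\NP)   >
    [0,1] "which" : (S/(S\NP))/NP
    [1,5] NP   >
      [1,4] NP/(NP\PP)   >
        [1,2] "from" : (NP/(NP\PP))/PP
        [2,4] PP   <
          [2,3] "under" : S
          [3,4] "found" : PP\S
      [4,5] "city" : NP\PP
  [5,6] "map" : S\NP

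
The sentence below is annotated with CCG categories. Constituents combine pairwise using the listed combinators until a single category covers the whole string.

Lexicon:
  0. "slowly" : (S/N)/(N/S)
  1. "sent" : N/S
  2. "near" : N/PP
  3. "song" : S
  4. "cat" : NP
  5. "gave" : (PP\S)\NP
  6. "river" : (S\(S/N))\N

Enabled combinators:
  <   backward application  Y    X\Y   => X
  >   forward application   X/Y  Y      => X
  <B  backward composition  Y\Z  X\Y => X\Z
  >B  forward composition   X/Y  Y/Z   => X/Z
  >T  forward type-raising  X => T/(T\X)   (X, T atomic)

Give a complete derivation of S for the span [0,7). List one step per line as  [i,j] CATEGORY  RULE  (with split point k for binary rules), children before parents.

[0,1] (S/N)/(N/S)  lex  "slowly"
[1,2] N/S  lex  "sent"
[0,2] S/N  >  k=1
[2,3] N/PP  lex  "near"
[3,4] S  lex  "song"
[3,4] PP/(PP\S)  >T
[4,5] NP  lex  "cat"
[5,6] (PP\S)\NP  lex  "gave"
[4,6] PP\S  <  k=5
[3,6] PP  >  k=4
[2,6] N  >  k=3
[6,7] (S\(S/N))\N  lex  "river"
[2,7] S\(S/N)  <  k=6
[0,7] S  <  k=2

[0,7] S   <
  [0,2] S/N   >
    [0,1] "slowly" : (S/N)/(N/S)
    [1,2] "sent" : N/S
  [2,7] S\(S/N)   <
    [2,6] N   >
      [2,3] "near" : N/PP
      [3,6] PP   >
        [3,4] PP/(PP\S)   >T
          [3,4] "song" : S
        [4,6] PP\S   <
          [4,5] "cat" : NP
          [5,6] "gave" : (PP\S)\NP
    [6,7] "river" : (S\(S/N))\N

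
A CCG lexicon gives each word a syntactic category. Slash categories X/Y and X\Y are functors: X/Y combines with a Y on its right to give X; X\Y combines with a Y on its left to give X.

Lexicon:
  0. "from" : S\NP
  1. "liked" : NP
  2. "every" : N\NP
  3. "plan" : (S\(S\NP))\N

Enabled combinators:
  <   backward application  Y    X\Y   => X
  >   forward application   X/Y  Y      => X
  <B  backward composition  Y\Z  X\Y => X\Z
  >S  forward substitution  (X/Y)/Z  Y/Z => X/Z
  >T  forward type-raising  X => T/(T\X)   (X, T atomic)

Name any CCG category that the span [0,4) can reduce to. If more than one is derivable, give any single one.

[0,4] S   <
  [0,1] "from" : S\NP
  [1,4] S\(S\NP)   <
    [1,3] N   <
      [1,2] "liked" : NP
      [2,3] "every" : N\NP
    [3,4] "plan" : (S\(S\NP))\N

S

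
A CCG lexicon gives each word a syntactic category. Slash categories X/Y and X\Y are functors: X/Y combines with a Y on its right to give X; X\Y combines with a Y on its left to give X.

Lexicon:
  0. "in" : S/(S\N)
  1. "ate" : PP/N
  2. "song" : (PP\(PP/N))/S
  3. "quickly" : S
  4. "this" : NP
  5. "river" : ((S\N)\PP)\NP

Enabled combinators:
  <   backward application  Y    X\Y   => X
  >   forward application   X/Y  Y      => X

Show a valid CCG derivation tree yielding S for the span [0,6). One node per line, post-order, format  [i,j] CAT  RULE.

[0,6] S   >
  [0,1] "in" : S/(S\N)
  [1,6] S\N   <
    [1,4] PP   <
      [1,2] "ate" : PP/N
      [2,4] PP\(PP/N)   >
        [2,3] "song" : (PP\(PP/N))/S
        [3,4] "quickly" : S
    [4,6] (S\N)\PP   <
      [4,5] "this" : NP
      [5,6] "river" : ((S\N)\PP)\NP

[0,1] S/(S\N)  lex  "in"
[1,2] PP/N  lex  "ate"
[2,3] (PP\(PP/N))/S  lex  "song"
[3,4] S  lex  "quickly"
[2,4] PP\(PP/N)  >  k=3
[1,4] PP  <  k=2
[4,5] NP  lex  "this"
[5,6] ((S\N)\PP)\NP  lex  "river"
[4,6] (S\N)\PP  <  k=5
[1,6] S\N  <  k=4
[0,6] S  >  k=1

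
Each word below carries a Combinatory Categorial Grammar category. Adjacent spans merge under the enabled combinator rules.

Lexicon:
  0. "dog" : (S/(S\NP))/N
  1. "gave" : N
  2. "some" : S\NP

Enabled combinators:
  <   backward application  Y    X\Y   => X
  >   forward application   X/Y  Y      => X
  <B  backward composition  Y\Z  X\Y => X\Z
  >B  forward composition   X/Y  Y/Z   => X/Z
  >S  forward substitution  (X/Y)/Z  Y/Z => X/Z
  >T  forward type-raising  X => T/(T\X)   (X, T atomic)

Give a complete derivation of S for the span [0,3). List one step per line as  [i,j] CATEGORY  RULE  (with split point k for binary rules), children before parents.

[0,1] (S/(S\NP))/N  lex  "dog"
[1,2] N  lex  "gave"
[0,2] S/(S\NP)  >  k=1
[2,3] S\NP  lex  "some"
[0,3] S  >  k=2

[0,3] S   >
  [0,2] S/(S\NP)   >
    [0,1] "dog" : (S/(S\NP))/N
    [1,2] "gave" : N
  [2,3] "some" : S\NP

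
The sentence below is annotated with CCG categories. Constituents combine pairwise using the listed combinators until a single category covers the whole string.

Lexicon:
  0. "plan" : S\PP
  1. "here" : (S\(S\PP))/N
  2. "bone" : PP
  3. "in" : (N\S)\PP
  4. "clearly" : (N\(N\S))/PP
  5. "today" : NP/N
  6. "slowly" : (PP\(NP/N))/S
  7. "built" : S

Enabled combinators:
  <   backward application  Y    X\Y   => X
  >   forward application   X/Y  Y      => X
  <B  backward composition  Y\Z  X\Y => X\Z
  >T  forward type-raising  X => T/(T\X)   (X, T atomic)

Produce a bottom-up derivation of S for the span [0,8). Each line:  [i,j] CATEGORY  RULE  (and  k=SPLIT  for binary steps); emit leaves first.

[0,8] S   <
  [0,1] "plan" : S\PP
  [1,8] S\(S\PP)   >
    [1,2] "here" : (S\(S\PP))/N
    [2,8] N   <
      [2,4] N\S   <
        [2,3] "bone" : PP
        [3,4] "in" : (N\S)\PP
      [4,8] N\(N\S)   >
        [4,5] "clearly" : (N\(N\S))/PP
        [5,8] PP   <
          [5,6] "today" : NP/N
          [6,8] PP\(NP/N)   >
            [6,7] "slowly" : (PP\(NP/N))/S
            [7,8] "built" : S

[0,1] S\PP  lex  "plan"
[1,2] (S\(S\PP))/N  lex  "here"
[2,3] PP  lex  "bone"
[3,4] (N\S)\PP  lex  "in"
[2,4] N\S  <  k=3
[4,5] (N\(N\S))/PP  lex  "clearly"
[5,6] NP/N  lex  "today"
[6,7] (PP\(NP/N))/S  lex  "slowly"
[7,8] S  lex  "built"
[6,8] PP\(NP/N)  >  k=7
[5,8] PP  <  k=6
[4,8] N\(N\S)  >  k=5
[2,8] N  <  k=4
[1,8] S\(S\PP)  >  k=2
[0,8] S  <  k=1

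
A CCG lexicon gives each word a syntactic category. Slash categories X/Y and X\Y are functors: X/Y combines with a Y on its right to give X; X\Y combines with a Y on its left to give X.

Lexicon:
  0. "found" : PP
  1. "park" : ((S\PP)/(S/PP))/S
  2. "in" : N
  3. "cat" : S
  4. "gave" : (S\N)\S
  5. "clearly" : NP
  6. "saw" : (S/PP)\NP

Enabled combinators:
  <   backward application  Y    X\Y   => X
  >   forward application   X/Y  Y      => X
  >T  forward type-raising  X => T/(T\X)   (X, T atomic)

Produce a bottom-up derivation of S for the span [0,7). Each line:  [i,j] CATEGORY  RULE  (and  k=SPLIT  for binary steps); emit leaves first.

[0,7] S   >
  [0,1] S/(S\PP)   >T
    [0,1] "found" : PP
  [1,7] S\PP   >
    [1,5] (S\PP)/(S/PP)   >
      [1,2] "park" : ((S\PP)/(S/PP))/S
      [2,5] S   <
        [2,3] "in" : N
        [3,5] S\N   <
          [3,4] "cat" : S
          [4,5] "gave" : (S\N)\S
    [5,7] S/PP   <
      [5,6] "clearly" : NP
      [6,7] "saw" : (S/PP)\NP

[0,1] PP  lex  "found"
[0,1] S/(S\PP)  >T
[1,2] ((S\PP)/(S/PP))/S  lex  "park"
[2,3] N  lex  "in"
[3,4] S  lex  "cat"
[4,5] (S\N)\S  lex  "gave"
[3,5] S\N  <  k=4
[2,5] S  <  k=3
[1,5] (S\PP)/(S/PP)  >  k=2
[5,6] NP  lex  "clearly"
[6,7] (S/PP)\NP  lex  "saw"
[5,7] S/PP  <  k=6
[1,7] S\PP  >  k=5
[0,7] S  >  k=1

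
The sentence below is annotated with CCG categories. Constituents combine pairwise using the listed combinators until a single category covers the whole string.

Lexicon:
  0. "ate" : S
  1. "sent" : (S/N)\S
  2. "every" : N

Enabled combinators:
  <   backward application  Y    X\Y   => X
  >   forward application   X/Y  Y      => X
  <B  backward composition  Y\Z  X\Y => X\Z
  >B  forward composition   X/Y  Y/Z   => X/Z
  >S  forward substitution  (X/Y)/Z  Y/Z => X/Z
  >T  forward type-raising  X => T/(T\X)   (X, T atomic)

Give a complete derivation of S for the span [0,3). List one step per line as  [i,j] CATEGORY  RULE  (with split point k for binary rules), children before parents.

[0,3] S   >
  [0,2] S/N   <
    [0,1] "ate" : S
    [1,2] "sent" : (S/N)\S
  [2,3] "every" : N

[0,1] S  lex  "ate"
[1,2] (S/N)\S  lex  "sent"
[0,2] S/N  <  k=1
[2,3] N  lex  "every"
[0,3] S  >  k=2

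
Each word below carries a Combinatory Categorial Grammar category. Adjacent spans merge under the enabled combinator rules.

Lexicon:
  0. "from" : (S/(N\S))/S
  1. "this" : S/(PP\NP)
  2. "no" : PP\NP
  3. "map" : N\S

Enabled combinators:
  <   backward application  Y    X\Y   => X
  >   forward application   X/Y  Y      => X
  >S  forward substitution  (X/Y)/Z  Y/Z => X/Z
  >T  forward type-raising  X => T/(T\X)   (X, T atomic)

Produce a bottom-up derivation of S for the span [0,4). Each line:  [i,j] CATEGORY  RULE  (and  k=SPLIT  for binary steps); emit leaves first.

[0,4] S   >
  [0,3] S/(N\S)   >
    [0,1] "from" : (S/(N\S))/S
    [1,3] S   >
      [1,2] "this" : S/(PP\NP)
      [2,3] "no" : PP\NP
  [3,4] "map" : N\S

[0,1] (S/(N\S))/S  lex  "from"
[1,2] S/(PP\NP)  lex  "this"
[2,3] PP\NP  lex  "no"
[1,3] S  >  k=2
[0,3] S/(N\S)  >  k=1
[3,4] N\S  lex  "map"
[0,4] S  >  k=3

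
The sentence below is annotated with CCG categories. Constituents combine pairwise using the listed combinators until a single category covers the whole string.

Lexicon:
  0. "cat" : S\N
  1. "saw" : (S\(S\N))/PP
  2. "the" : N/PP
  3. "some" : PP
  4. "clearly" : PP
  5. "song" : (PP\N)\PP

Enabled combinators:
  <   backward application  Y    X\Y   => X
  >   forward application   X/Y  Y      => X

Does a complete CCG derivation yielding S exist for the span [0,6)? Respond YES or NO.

YES

[0,6] S   <
  [0,1] "cat" : S\N
  [1,6] S\(S\N)   >
    [1,2] "saw" : (S\(S\N))/PP
    [2,6] PP   <
      [2,4] N   >
        [2,3] "the" : N/PP
        [3,4] "some" : PP
      [4,6] PP\N   <
        [4,5] "clearly" : PP
        [5,6] "song" : (PP\N)\PP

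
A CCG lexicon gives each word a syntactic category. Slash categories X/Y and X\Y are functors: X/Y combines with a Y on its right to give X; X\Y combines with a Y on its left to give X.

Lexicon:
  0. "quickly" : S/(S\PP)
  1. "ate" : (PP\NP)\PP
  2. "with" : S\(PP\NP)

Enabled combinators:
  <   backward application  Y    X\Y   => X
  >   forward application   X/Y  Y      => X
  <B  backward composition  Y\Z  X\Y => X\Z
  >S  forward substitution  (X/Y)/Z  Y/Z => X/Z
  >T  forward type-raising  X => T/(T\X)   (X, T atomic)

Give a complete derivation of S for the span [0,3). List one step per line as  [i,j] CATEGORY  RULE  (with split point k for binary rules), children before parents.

[0,1] S/(S\PP)  lex  "quickly"
[1,2] (PP\NP)\PP  lex  "ate"
[2,3] S\(PP\NP)  lex  "with"
[1,3] S\PP  <B  k=2
[0,3] S  >  k=1

[0,3] S   >
  [0,1] "quickly" : S/(S\PP)
  [1,3] S\PP   <B
    [1,2] "ate" : (PP\NP)\PP
    [2,3] "with" : S\(PP\NP)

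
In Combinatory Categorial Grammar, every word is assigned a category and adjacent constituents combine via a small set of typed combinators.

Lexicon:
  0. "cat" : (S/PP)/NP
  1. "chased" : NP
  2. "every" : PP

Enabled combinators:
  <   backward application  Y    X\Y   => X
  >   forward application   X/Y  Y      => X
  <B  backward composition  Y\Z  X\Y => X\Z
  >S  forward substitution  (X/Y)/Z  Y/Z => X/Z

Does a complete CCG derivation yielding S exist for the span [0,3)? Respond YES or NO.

[0,3] S   >
  [0,2] S/PP   >
    [0,1] "cat" : (S/PP)/NP
    [1,2] "chased" : NP
  [2,3] "every" : PP

YES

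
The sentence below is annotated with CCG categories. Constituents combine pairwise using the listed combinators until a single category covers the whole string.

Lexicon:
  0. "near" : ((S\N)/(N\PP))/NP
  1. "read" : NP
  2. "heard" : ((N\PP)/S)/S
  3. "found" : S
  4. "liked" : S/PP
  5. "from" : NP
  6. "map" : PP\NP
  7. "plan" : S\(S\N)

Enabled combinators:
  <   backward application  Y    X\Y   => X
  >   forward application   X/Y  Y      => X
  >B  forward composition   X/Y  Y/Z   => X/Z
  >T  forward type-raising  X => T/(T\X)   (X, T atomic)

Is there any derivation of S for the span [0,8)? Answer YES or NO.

[0,8] S   <
  [0,7] S\N   >
    [0,2] (S\N)/(N\PP)   >
      [0,1] "near" : ((S\N)/(N\PP))/NP
      [1,2] "read" : NP
    [2,7] N\PP   >
      [2,4] (N\PP)/S   >
        [2,3] "heard" : ((N\PP)/S)/S
        [3,4] "found" : S
      [4,7] S   >
        [4,5] "liked" : S/PP
        [5,7] PP   <
          [5,6] "from" : NP
          [6,7] "map" : PP\NP
  [7,8] "plan" : S\(S\N)

YES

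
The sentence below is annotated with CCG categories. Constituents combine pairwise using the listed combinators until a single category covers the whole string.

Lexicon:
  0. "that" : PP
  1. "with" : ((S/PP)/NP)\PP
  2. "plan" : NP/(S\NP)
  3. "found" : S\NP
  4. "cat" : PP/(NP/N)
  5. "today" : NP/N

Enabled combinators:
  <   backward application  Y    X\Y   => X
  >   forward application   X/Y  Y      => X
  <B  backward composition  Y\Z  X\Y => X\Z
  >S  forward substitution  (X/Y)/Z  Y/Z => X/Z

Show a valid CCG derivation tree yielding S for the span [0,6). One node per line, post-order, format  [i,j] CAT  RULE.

[0,1] PP  lex  "that"
[1,2] ((S/PP)/NP)\PP  lex  "with"
[0,2] (S/PP)/NP  <  k=1
[2,3] NP/(S\NP)  lex  "plan"
[3,4] S\NP  lex  "found"
[2,4] NP  >  k=3
[0,4] S/PP  >  k=2
[4,5] PP/(NP/N)  lex  "cat"
[5,6] NP/N  lex  "today"
[4,6] PP  >  k=5
[0,6] S  >  k=4

[0,6] S   >
  [0,4] S/PP   >
    [0,2] (S/PP)/NP   <
      [0,1] "that" : PP
      [1,2] "with" : ((S/PP)/NP)\PP
    [2,4] NP   >
      [2,3] "plan" : NP/(S\NP)
      [3,4] "found" : S\NP
  [4,6] PP   >
    [4,5] "cat" : PP/(NP/N)
    [5,6] "today" : NP/N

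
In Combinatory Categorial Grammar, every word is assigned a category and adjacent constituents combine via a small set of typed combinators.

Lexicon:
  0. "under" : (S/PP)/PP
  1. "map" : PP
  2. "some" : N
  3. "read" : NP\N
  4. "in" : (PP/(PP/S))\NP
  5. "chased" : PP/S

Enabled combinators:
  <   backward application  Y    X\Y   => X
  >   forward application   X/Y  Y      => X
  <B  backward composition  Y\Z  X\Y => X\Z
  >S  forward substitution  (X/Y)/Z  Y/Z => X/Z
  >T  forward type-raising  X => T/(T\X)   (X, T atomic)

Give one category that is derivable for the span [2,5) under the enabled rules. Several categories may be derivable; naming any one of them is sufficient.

PP/(PP/S)

[0,6] S   >
  [0,2] S/PP   >
    [0,1] "under" : (S/PP)/PP
    [1,2] "map" : PP
  [2,6] PP   >
    [2,5] PP/(PP/S)   <
      [2,4] NP   >
        [2,3] NP/(NP\N)   >T
          [2,3] "some" : N
        [3,4] "read" : NP\N
      [4,5] "in" : (PP/(PP/S))\NP
    [5,6] "chased" : PP/S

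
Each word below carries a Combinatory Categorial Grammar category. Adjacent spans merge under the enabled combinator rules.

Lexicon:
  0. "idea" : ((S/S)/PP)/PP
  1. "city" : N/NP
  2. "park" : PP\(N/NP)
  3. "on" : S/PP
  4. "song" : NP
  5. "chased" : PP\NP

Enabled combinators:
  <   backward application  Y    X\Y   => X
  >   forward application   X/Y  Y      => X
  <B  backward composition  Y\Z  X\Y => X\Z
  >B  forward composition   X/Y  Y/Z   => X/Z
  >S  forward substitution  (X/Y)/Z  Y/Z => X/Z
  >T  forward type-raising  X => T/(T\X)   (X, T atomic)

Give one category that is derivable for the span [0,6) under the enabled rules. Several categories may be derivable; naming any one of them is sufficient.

S

[0,6] S   >
  [0,4] S/PP   >S
    [0,3] (S/S)/PP   >
      [0,1] "idea" : ((S/S)/PP)/PP
      [1,3] PP   <
        [1,2] "city" : N/NP
        [2,3] "park" : PP\(N/NP)
    [3,4] "on" : S/PP
  [4,6] PP   <
    [4,5] "song" : NP
    [5,6] "chased" : PP\NP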